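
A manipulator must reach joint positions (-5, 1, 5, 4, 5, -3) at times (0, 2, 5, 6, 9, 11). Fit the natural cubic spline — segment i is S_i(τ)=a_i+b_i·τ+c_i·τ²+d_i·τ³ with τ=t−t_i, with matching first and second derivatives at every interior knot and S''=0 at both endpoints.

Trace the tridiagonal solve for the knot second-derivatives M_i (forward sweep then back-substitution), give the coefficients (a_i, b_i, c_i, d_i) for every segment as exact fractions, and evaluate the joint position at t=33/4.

Δ: Δ0=3, Δ1=4/3, Δ2=-1, Δ3=1/3, Δ4=-4
row 1: diag=10, rhs=-10; c'=3/10, d'=-1
row 2: denom=8−3·3/10=71/10; d'=(-14−3·-1)/(71/10)=-110/71
row 3: denom=8−1·10/71=558/71; d'=(8−1·-110/71)/(558/71)=113/93
row 4: denom=10−3·71/186=549/62; d'=(-26−3·113/93)/(549/62)=-1838/549
back: M4=-1838/549
back: M3=113/93−71/186·-1838/549=4106/1647
back: M2=-110/71−10/71·4106/1647=-3130/1647
back: M1=-1−3/10·-3130/1647=-236/549
M: M0=0, M1=-236/549, M2=-3130/1647, M3=4106/1647, M4=-1838/549, M5=0
seg 0: a=-5, c=M0/2=0, d=(M1−M0)/(6·2)=-59/1647, b=Δ0−h0·(2M0+M1)/6=5177/1647
seg 1: a=1, c=M1/2=-118/549, d=(M2−M1)/(6·3)=-1211/14823, b=Δ1−h1·(2M1+M2)/6=4469/1647
seg 2: a=5, c=M2/2=-1565/1647, d=(M3−M2)/(6·1)=134/183, b=Δ2−h2·(2M2+M3)/6=-1288/1647
seg 3: a=4, c=M3/2=2053/1647, d=(M4−M3)/(6·3)=-4810/14823, b=Δ3−h3·(2M3+M4)/6=-800/1647
seg 4: a=5, c=M4/2=-919/549, d=(M5−M4)/(6·2)=919/3294, b=Δ4−h4·(2M4+M5)/6=-2912/1647
t_q=33/4 → seg 3, τ=9/4; S=4+-800/1647·τ+2053/1647·τ²+-4810/14823·τ³=32333/5856

  seg 0: a=-5 b=5177/1647 c=0 d=-59/1647
  seg 1: a=1 b=4469/1647 c=-118/549 d=-1211/14823
  seg 2: a=5 b=-1288/1647 c=-1565/1647 d=134/183
  seg 3: a=4 b=-800/1647 c=2053/1647 d=-4810/14823
  seg 4: a=5 b=-2912/1647 c=-919/549 d=919/3294
S(33/4) = 32333/5856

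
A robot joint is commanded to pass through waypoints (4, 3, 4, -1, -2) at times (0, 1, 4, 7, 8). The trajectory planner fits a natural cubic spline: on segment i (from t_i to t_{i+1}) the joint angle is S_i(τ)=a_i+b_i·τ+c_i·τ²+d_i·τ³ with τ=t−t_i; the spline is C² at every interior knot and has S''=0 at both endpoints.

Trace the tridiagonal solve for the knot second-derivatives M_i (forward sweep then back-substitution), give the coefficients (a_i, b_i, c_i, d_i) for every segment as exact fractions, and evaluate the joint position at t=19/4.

  seg 0: a=4 b=-397/312 c=0 d=85/312
  seg 1: a=3 b=-71/156 c=85/104 d=-173/936
  seg 2: a=4 b=-13/24 c=-11/13 d=49/312
  seg 3: a=-1 b=-215/156 c=59/104 d=-59/312
S(19/4) = 21193/6656

Δ: Δ0=-1, Δ1=1/3, Δ2=-5/3, Δ3=-1
row 1: diag=8, rhs=8; c'=3/8, d'=1
row 2: denom=12−3·3/8=87/8; d'=(-12−3·1)/(87/8)=-40/29
row 3: denom=8−3·8/29=208/29; d'=(4−3·-40/29)/(208/29)=59/52
back: M3=59/52
back: M2=-40/29−8/29·59/52=-22/13
back: M1=1−3/8·-22/13=85/52
M: M0=0, M1=85/52, M2=-22/13, M3=59/52, M4=0
seg 0: a=4, c=M0/2=0, d=(M1−M0)/(6·1)=85/312, b=Δ0−h0·(2M0+M1)/6=-397/312
seg 1: a=3, c=M1/2=85/104, d=(M2−M1)/(6·3)=-173/936, b=Δ1−h1·(2M1+M2)/6=-71/156
seg 2: a=4, c=M2/2=-11/13, d=(M3−M2)/(6·3)=49/312, b=Δ2−h2·(2M2+M3)/6=-13/24
seg 3: a=-1, c=M3/2=59/104, d=(M4−M3)/(6·1)=-59/312, b=Δ3−h3·(2M3+M4)/6=-215/156
t_q=19/4 → seg 2, τ=3/4; S=4+-13/24·τ+-11/13·τ²+49/312·τ³=21193/6656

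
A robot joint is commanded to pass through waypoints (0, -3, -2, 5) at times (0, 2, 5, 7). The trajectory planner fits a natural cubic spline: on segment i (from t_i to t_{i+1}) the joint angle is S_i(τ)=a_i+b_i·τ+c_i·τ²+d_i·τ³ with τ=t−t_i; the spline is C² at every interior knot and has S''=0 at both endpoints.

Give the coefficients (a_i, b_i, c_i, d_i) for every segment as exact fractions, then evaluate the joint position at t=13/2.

  seg 0: a=0 b=-925/546 c=0 d=53/1092
  seg 1: a=-3 b=-607/546 c=53/182 d=4/63
  seg 2: a=-2 b=1283/546 c=157/182 d=-157/1092
S(13/2) = 8679/2912

Δ: Δ0=-3/2, Δ1=1/3, Δ2=7/2
row 1: diag=10, rhs=11; c'=3/10, d'=11/10
row 2: denom=10−3·3/10=91/10; d'=(19−3·11/10)/(91/10)=157/91
back: M2=157/91
back: M1=11/10−3/10·157/91=53/91
M: M0=0, M1=53/91, M2=157/91, M3=0
seg 0: a=0, c=M0/2=0, d=(M1−M0)/(6·2)=53/1092, b=Δ0−h0·(2M0+M1)/6=-925/546
seg 1: a=-3, c=M1/2=53/182, d=(M2−M1)/(6·3)=4/63, b=Δ1−h1·(2M1+M2)/6=-607/546
seg 2: a=-2, c=M2/2=157/182, d=(M3−M2)/(6·2)=-157/1092, b=Δ2−h2·(2M2+M3)/6=1283/546
t_q=13/2 → seg 2, τ=3/2; S=-2+1283/546·τ+157/182·τ²+-157/1092·τ³=8679/2912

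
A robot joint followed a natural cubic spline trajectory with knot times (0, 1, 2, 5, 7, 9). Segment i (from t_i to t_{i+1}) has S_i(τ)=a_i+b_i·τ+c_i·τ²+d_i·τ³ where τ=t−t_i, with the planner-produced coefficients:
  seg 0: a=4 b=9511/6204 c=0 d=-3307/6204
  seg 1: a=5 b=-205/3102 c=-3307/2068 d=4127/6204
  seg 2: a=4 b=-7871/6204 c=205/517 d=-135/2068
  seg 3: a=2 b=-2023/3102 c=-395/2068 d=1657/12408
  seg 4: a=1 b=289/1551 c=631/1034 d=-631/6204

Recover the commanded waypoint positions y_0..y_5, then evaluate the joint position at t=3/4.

y_0=4 y_1=5 y_2=4 y_3=2 y_4=1 y_5=3
S(3/4) = 651821/132352

y_0 = S_0(0) = a_0 = 4
y_1 = S_1(0) = a_1 = 5
y_2 = S_2(0) = a_2 = 4
y_3 = S_3(0) = a_3 = 2
y_4 = S_4(0) = a_4 = 1
y_5 = S_4(2) = 3
t_q=3/4 is in segment 0 (τ=3/4); S_0(τ)=651821/132352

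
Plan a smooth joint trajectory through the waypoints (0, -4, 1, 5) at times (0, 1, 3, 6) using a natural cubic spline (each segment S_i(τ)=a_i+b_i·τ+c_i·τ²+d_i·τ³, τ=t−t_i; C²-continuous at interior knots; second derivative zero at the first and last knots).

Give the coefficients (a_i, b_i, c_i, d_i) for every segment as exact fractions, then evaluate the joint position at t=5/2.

Δ: Δ0=-4, Δ1=5/2, Δ2=4/3
row 1: diag=6, rhs=39; c'=1/3, d'=13/2
row 2: denom=10−2·1/3=28/3; d'=(-7−2·13/2)/(28/3)=-15/7
back: M2=-15/7
back: M1=13/2−1/3·-15/7=101/14
M: M0=0, M1=101/14, M2=-15/7, M3=0
seg 0: a=0, c=M0/2=0, d=(M1−M0)/(6·1)=101/84, b=Δ0−h0·(2M0+M1)/6=-437/84
seg 1: a=-4, c=M1/2=101/28, d=(M2−M1)/(6·2)=-131/168, b=Δ1−h1·(2M1+M2)/6=-67/42
seg 2: a=1, c=M2/2=-15/14, d=(M3−M2)/(6·3)=5/42, b=Δ2−h2·(2M2+M3)/6=73/21
t_q=5/2 → seg 1, τ=3/2; S=-4+-67/42·τ+101/28·τ²+-131/168·τ³=-407/448

  seg 0: a=0 b=-437/84 c=0 d=101/84
  seg 1: a=-4 b=-67/42 c=101/28 d=-131/168
  seg 2: a=1 b=73/21 c=-15/14 d=5/42
S(5/2) = -407/448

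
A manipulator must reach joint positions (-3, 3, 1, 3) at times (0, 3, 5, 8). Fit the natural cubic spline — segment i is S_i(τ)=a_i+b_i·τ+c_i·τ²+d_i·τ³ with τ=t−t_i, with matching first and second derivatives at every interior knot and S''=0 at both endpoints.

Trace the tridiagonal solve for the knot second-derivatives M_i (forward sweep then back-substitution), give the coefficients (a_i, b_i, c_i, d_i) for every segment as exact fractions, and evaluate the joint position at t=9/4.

  seg 0: a=-3 b=73/24 c=0 d=-25/216
  seg 1: a=3 b=-1/12 c=-25/24 d=7/24
  seg 2: a=1 b=-3/4 c=17/24 d=-17/216
S(9/4) = 1293/512

Δ: Δ0=2, Δ1=-1, Δ2=2/3
row 1: diag=10, rhs=-18; c'=1/5, d'=-9/5
row 2: denom=10−2·1/5=48/5; d'=(10−2·-9/5)/(48/5)=17/12
back: M2=17/12
back: M1=-9/5−1/5·17/12=-25/12
M: M0=0, M1=-25/12, M2=17/12, M3=0
seg 0: a=-3, c=M0/2=0, d=(M1−M0)/(6·3)=-25/216, b=Δ0−h0·(2M0+M1)/6=73/24
seg 1: a=3, c=M1/2=-25/24, d=(M2−M1)/(6·2)=7/24, b=Δ1−h1·(2M1+M2)/6=-1/12
seg 2: a=1, c=M2/2=17/24, d=(M3−M2)/(6·3)=-17/216, b=Δ2−h2·(2M2+M3)/6=-3/4
t_q=9/4 → seg 0, τ=9/4; S=-3+73/24·τ+0·τ²+-25/216·τ³=1293/512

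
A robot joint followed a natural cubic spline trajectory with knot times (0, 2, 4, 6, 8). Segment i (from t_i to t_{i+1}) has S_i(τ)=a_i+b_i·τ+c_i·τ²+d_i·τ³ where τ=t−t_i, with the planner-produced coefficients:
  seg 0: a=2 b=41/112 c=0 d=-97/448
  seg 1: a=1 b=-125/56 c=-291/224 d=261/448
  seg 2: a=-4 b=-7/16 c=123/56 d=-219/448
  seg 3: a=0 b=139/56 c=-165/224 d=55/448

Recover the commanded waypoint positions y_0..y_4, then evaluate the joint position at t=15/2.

y_0=2 y_1=1 y_2=-4 y_3=0 y_4=3
S(15/2) = 8889/3584

y_0 = S_0(0) = a_0 = 2
y_1 = S_1(0) = a_1 = 1
y_2 = S_2(0) = a_2 = -4
y_3 = S_3(0) = a_3 = 0
y_4 = S_3(2) = 3
t_q=15/2 is in segment 3 (τ=3/2); S_3(τ)=8889/3584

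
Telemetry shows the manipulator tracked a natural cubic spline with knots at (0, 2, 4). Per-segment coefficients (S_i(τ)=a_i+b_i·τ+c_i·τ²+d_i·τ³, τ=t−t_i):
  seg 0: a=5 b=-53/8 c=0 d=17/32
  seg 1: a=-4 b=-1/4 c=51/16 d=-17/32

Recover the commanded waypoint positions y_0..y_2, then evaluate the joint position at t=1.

y_0 = S_0(0) = a_0 = 5
y_1 = S_1(0) = a_1 = -4
y_2 = S_1(2) = 4
t_q=1 is in segment 0 (τ=1); S_0(τ)=-35/32

y_0=5 y_1=-4 y_2=4
S(1) = -35/32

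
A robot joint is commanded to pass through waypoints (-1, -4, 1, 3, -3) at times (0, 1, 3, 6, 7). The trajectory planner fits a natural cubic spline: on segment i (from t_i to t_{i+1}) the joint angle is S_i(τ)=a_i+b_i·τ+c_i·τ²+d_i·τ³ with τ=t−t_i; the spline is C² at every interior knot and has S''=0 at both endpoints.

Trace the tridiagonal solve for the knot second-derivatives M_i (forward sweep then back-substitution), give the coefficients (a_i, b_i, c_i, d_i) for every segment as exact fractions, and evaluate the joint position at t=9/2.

  seg 0: a=-1 b=-9371/2364 c=0 d=2279/2364
  seg 1: a=-4 b=-1267/1182 c=2279/788 d=-2615/4728
  seg 2: a=1 b=2281/591 c=-84/197 d=-377/1773
  seg 3: a=3 b=-2624/591 c=-461/197 d=461/591
S(9/2) = 8057/1576

Δ: Δ0=-3, Δ1=5/2, Δ2=2/3, Δ3=-6
row 1: diag=6, rhs=33; c'=1/3, d'=11/2
row 2: denom=10−2·1/3=28/3; d'=(-11−2·11/2)/(28/3)=-33/14
row 3: denom=8−3·9/28=197/28; d'=(-40−3·-33/14)/(197/28)=-922/197
back: M3=-922/197
back: M2=-33/14−9/28·-922/197=-168/197
back: M1=11/2−1/3·-168/197=2279/394
M: M0=0, M1=2279/394, M2=-168/197, M3=-922/197, M4=0
seg 0: a=-1, c=M0/2=0, d=(M1−M0)/(6·1)=2279/2364, b=Δ0−h0·(2M0+M1)/6=-9371/2364
seg 1: a=-4, c=M1/2=2279/788, d=(M2−M1)/(6·2)=-2615/4728, b=Δ1−h1·(2M1+M2)/6=-1267/1182
seg 2: a=1, c=M2/2=-84/197, d=(M3−M2)/(6·3)=-377/1773, b=Δ2−h2·(2M2+M3)/6=2281/591
seg 3: a=3, c=M3/2=-461/197, d=(M4−M3)/(6·1)=461/591, b=Δ3−h3·(2M3+M4)/6=-2624/591
t_q=9/2 → seg 2, τ=3/2; S=1+2281/591·τ+-84/197·τ²+-377/1773·τ³=8057/1576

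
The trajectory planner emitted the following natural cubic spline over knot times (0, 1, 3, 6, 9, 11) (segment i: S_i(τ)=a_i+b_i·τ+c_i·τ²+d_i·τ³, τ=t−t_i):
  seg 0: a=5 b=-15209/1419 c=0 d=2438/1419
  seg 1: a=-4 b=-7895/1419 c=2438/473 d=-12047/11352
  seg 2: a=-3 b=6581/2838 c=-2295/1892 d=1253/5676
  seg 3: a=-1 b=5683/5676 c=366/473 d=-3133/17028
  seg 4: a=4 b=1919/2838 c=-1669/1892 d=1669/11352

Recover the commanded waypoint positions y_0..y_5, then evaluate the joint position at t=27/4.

y_0=5 y_1=-4 y_2=-3 y_3=-1 y_4=4 y_5=3
S(27/4) = 1195/11008

y_0 = S_0(0) = a_0 = 5
y_1 = S_1(0) = a_1 = -4
y_2 = S_2(0) = a_2 = -3
y_3 = S_3(0) = a_3 = -1
y_4 = S_4(0) = a_4 = 4
y_5 = S_4(2) = 3
t_q=27/4 is in segment 3 (τ=3/4); S_3(τ)=1195/11008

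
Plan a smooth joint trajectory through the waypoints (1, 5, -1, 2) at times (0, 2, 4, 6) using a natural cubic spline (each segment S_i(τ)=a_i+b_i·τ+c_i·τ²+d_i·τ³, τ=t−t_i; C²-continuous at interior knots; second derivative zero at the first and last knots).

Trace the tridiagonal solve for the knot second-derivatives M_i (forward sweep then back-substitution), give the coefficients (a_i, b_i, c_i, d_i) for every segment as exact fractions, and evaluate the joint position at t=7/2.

  seg 0: a=1 b=109/30 c=0 d=-49/120
  seg 1: a=5 b=-19/15 c=-49/20 d=19/24
  seg 2: a=-1 b=-47/30 c=23/10 d=-23/60
S(7/2) = 83/320

Δ: Δ0=2, Δ1=-3, Δ2=3/2
row 1: diag=8, rhs=-30; c'=1/4, d'=-15/4
row 2: denom=8−2·1/4=15/2; d'=(27−2·-15/4)/(15/2)=23/5
back: M2=23/5
back: M1=-15/4−1/4·23/5=-49/10
M: M0=0, M1=-49/10, M2=23/5, M3=0
seg 0: a=1, c=M0/2=0, d=(M1−M0)/(6·2)=-49/120, b=Δ0−h0·(2M0+M1)/6=109/30
seg 1: a=5, c=M1/2=-49/20, d=(M2−M1)/(6·2)=19/24, b=Δ1−h1·(2M1+M2)/6=-19/15
seg 2: a=-1, c=M2/2=23/10, d=(M3−M2)/(6·2)=-23/60, b=Δ2−h2·(2M2+M3)/6=-47/30
t_q=7/2 → seg 1, τ=3/2; S=5+-19/15·τ+-49/20·τ²+19/24·τ³=83/320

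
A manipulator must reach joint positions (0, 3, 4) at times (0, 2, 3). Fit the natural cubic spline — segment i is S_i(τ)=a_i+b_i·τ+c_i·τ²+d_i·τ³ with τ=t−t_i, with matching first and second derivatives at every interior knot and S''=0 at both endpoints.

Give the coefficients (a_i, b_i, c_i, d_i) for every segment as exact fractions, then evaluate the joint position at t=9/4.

Δ: Δ0=3/2, Δ1=1
row 1: diag=6, rhs=-3; c'=1/6, d'=-1/2
back: M1=-1/2
M: M0=0, M1=-1/2, M2=0
seg 0: a=0, c=M0/2=0, d=(M1−M0)/(6·2)=-1/24, b=Δ0−h0·(2M0+M1)/6=5/3
seg 1: a=3, c=M1/2=-1/4, d=(M2−M1)/(6·1)=1/12, b=Δ1−h1·(2M1+M2)/6=7/6
t_q=9/4 → seg 1, τ=1/4; S=3+7/6·τ+-1/4·τ²+1/12·τ³=839/256

  seg 0: a=0 b=5/3 c=0 d=-1/24
  seg 1: a=3 b=7/6 c=-1/4 d=1/12
S(9/4) = 839/256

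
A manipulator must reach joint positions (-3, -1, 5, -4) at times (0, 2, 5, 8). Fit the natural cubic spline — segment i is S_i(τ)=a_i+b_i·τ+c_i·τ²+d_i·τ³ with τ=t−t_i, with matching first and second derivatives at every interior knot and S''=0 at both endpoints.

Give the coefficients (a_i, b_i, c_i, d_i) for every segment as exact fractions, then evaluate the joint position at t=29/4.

  seg 0: a=-3 b=19/37 c=0 d=9/74
  seg 1: a=-1 b=73/37 c=27/37 d=-80/333
  seg 2: a=5 b=-5/37 c=-53/37 d=53/333
S(29/4) = -1759/2368

Δ: Δ0=1, Δ1=2, Δ2=-3
row 1: diag=10, rhs=6; c'=3/10, d'=3/5
row 2: denom=12−3·3/10=111/10; d'=(-30−3·3/5)/(111/10)=-106/37
back: M2=-106/37
back: M1=3/5−3/10·-106/37=54/37
M: M0=0, M1=54/37, M2=-106/37, M3=0
seg 0: a=-3, c=M0/2=0, d=(M1−M0)/(6·2)=9/74, b=Δ0−h0·(2M0+M1)/6=19/37
seg 1: a=-1, c=M1/2=27/37, d=(M2−M1)/(6·3)=-80/333, b=Δ1−h1·(2M1+M2)/6=73/37
seg 2: a=5, c=M2/2=-53/37, d=(M3−M2)/(6·3)=53/333, b=Δ2−h2·(2M2+M3)/6=-5/37
t_q=29/4 → seg 2, τ=9/4; S=5+-5/37·τ+-53/37·τ²+53/333·τ³=-1759/2368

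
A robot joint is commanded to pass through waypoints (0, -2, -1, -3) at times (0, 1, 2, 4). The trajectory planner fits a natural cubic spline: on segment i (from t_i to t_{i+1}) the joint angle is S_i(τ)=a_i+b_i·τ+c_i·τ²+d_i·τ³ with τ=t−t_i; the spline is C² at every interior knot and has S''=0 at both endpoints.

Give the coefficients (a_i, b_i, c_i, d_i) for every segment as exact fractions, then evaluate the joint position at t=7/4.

  seg 0: a=0 b=-66/23 c=0 d=20/23
  seg 1: a=-2 b=-6/23 c=60/23 d=-31/23
  seg 2: a=-1 b=21/23 c=-33/23 d=11/46
S(7/4) = -83/64

Δ: Δ0=-2, Δ1=1, Δ2=-1
row 1: diag=4, rhs=18; c'=1/4, d'=9/2
row 2: denom=6−1·1/4=23/4; d'=(-12−1·9/2)/(23/4)=-66/23
back: M2=-66/23
back: M1=9/2−1/4·-66/23=120/23
M: M0=0, M1=120/23, M2=-66/23, M3=0
seg 0: a=0, c=M0/2=0, d=(M1−M0)/(6·1)=20/23, b=Δ0−h0·(2M0+M1)/6=-66/23
seg 1: a=-2, c=M1/2=60/23, d=(M2−M1)/(6·1)=-31/23, b=Δ1−h1·(2M1+M2)/6=-6/23
seg 2: a=-1, c=M2/2=-33/23, d=(M3−M2)/(6·2)=11/46, b=Δ2−h2·(2M2+M3)/6=21/23
t_q=7/4 → seg 1, τ=3/4; S=-2+-6/23·τ+60/23·τ²+-31/23·τ³=-83/64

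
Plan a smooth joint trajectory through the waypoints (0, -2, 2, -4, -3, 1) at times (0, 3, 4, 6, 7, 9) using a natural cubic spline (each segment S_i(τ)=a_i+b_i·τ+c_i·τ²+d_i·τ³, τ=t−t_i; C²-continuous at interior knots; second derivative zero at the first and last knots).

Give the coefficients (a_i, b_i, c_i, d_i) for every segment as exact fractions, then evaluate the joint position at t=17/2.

Δ: Δ0=-2/3, Δ1=4, Δ2=-3, Δ3=1, Δ4=2
row 1: diag=8, rhs=28; c'=1/8, d'=7/2
row 2: denom=6−1·1/8=47/8; d'=(-42−1·7/2)/(47/8)=-364/47
row 3: denom=6−2·16/47=250/47; d'=(24−2·-364/47)/(250/47)=928/125
row 4: denom=6−1·47/250=1453/250; d'=(6−1·928/125)/(1453/250)=-356/1453
back: M4=-356/1453
back: M3=928/125−47/250·-356/1453=10854/1453
back: M2=-364/47−16/47·10854/1453=-14948/1453
back: M1=7/2−1/8·-14948/1453=6954/1453
M: M0=0, M1=6954/1453, M2=-14948/1453, M3=10854/1453, M4=-356/1453, M5=0
seg 0: a=0, c=M0/2=0, d=(M1−M0)/(6·3)=1159/4359, b=Δ0−h0·(2M0+M1)/6=-13337/4359
seg 1: a=-2, c=M1/2=3477/1453, d=(M2−M1)/(6·1)=-10951/4359, b=Δ1−h1·(2M1+M2)/6=17956/4359
seg 2: a=2, c=M2/2=-7474/1453, d=(M3−M2)/(6·2)=12901/8718, b=Δ2−h2·(2M2+M3)/6=5965/4359
seg 3: a=-4, c=M3/2=5427/1453, d=(M4−M3)/(6·1)=-5605/4359, b=Δ3−h3·(2M3+M4)/6=-6317/4359
seg 4: a=-3, c=M4/2=-178/1453, d=(M5−M4)/(6·2)=89/4359, b=Δ4−h4·(2M4+M5)/6=9430/4359
t_q=17/2 → seg 4, τ=3/2; S=-3+9430/4359·τ+-178/1453·τ²+89/4359·τ³=445/11624

  seg 0: a=0 b=-13337/4359 c=0 d=1159/4359
  seg 1: a=-2 b=17956/4359 c=3477/1453 d=-10951/4359
  seg 2: a=2 b=5965/4359 c=-7474/1453 d=12901/8718
  seg 3: a=-4 b=-6317/4359 c=5427/1453 d=-5605/4359
  seg 4: a=-3 b=9430/4359 c=-178/1453 d=89/4359
S(17/2) = 445/11624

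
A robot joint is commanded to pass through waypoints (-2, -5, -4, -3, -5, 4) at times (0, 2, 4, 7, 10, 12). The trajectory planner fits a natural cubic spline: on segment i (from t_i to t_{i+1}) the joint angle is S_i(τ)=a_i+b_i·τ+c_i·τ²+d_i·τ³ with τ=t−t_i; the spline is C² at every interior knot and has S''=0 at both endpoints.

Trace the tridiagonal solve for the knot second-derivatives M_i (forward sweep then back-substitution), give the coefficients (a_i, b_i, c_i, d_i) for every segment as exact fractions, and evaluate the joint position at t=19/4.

Δ: Δ0=-3/2, Δ1=1/2, Δ2=1/3, Δ3=-2/3, Δ4=9/2
row 1: diag=8, rhs=12; c'=1/4, d'=3/2
row 2: denom=10−2·1/4=19/2; d'=(-1−2·3/2)/(19/2)=-8/19
row 3: denom=12−3·6/19=210/19; d'=(-6−3·-8/19)/(210/19)=-3/7
row 4: denom=10−3·19/70=643/70; d'=(31−3·-3/7)/(643/70)=2260/643
back: M4=2260/643
back: M3=-3/7−19/70·2260/643=-889/643
back: M2=-8/19−6/19·-889/643=10/643
back: M1=3/2−1/4·10/643=962/643
M: M0=0, M1=962/643, M2=10/643, M3=-889/643, M4=2260/643, M5=0
seg 0: a=-2, c=M0/2=0, d=(M1−M0)/(6·2)=481/3858, b=Δ0−h0·(2M0+M1)/6=-7711/3858
seg 1: a=-5, c=M1/2=481/643, d=(M2−M1)/(6·2)=-238/1929, b=Δ1−h1·(2M1+M2)/6=-1939/3858
seg 2: a=-4, c=M2/2=5/643, d=(M3−M2)/(6·3)=-899/11574, b=Δ2−h2·(2M2+M3)/6=3893/3858
seg 3: a=-3, c=M3/2=-889/1286, d=(M4−M3)/(6·3)=3149/11574, b=Δ3−h3·(2M3+M4)/6=-2009/1929
seg 4: a=-5, c=M4/2=1130/643, d=(M5−M4)/(6·2)=-565/1929, b=Δ4−h4·(2M4+M5)/6=8321/3858
t_q=19/4 → seg 2, τ=3/4; S=-4+3893/3858·τ+5/643·τ²+-899/11574·τ³=-269265/82304

  seg 0: a=-2 b=-7711/3858 c=0 d=481/3858
  seg 1: a=-5 b=-1939/3858 c=481/643 d=-238/1929
  seg 2: a=-4 b=3893/3858 c=5/643 d=-899/11574
  seg 3: a=-3 b=-2009/1929 c=-889/1286 d=3149/11574
  seg 4: a=-5 b=8321/3858 c=1130/643 d=-565/1929
S(19/4) = -269265/82304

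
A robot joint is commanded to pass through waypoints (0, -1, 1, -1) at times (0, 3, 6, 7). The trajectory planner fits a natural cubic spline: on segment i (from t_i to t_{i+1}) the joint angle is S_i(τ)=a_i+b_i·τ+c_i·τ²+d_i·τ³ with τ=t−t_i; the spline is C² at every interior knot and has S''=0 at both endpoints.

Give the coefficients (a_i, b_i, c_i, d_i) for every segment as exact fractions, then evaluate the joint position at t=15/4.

Δ: Δ0=-1/3, Δ1=2/3, Δ2=-2
row 1: diag=12, rhs=6; c'=1/4, d'=1/2
row 2: denom=8−3·1/4=29/4; d'=(-16−3·1/2)/(29/4)=-70/29
back: M2=-70/29
back: M1=1/2−1/4·-70/29=32/29
M: M0=0, M1=32/29, M2=-70/29, M3=0
seg 0: a=0, c=M0/2=0, d=(M1−M0)/(6·3)=16/261, b=Δ0−h0·(2M0+M1)/6=-77/87
seg 1: a=-1, c=M1/2=16/29, d=(M2−M1)/(6·3)=-17/87, b=Δ1−h1·(2M1+M2)/6=67/87
seg 2: a=1, c=M2/2=-35/29, d=(M3−M2)/(6·1)=35/87, b=Δ2−h2·(2M2+M3)/6=-104/87
t_q=15/4 → seg 1, τ=3/4; S=-1+67/87·τ+16/29·τ²+-17/87·τ³=-361/1856

  seg 0: a=0 b=-77/87 c=0 d=16/261
  seg 1: a=-1 b=67/87 c=16/29 d=-17/87
  seg 2: a=1 b=-104/87 c=-35/29 d=35/87
S(15/4) = -361/1856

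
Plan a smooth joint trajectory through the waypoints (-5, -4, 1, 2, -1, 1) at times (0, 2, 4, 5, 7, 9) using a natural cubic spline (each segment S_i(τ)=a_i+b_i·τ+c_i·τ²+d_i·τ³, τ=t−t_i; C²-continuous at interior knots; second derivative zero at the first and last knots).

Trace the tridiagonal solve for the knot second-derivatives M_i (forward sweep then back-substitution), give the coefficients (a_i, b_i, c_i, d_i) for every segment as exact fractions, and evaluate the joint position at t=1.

  seg 0: a=-5 b=-7/52 c=0 d=33/208
  seg 1: a=-4 b=23/13 c=99/104 d=-61/208
  seg 2: a=1 b=107/52 c=-21/26 d=-1/4
  seg 3: a=2 b=-4/13 c=-81/52 d=25/52
  seg 4: a=-1 b=-10/13 c=69/52 d=-23/104
S(1) = -1035/208

Δ: Δ0=1/2, Δ1=5/2, Δ2=1, Δ3=-3/2, Δ4=1
row 1: diag=8, rhs=12; c'=1/4, d'=3/2
row 2: denom=6−2·1/4=11/2; d'=(-9−2·3/2)/(11/2)=-24/11
row 3: denom=6−1·2/11=64/11; d'=(-15−1·-24/11)/(64/11)=-141/64
row 4: denom=8−2·11/32=117/16; d'=(15−2·-141/64)/(117/16)=69/26
back: M4=69/26
back: M3=-141/64−11/32·69/26=-81/26
back: M2=-24/11−2/11·-81/26=-21/13
back: M1=3/2−1/4·-21/13=99/52
M: M0=0, M1=99/52, M2=-21/13, M3=-81/26, M4=69/26, M5=0
seg 0: a=-5, c=M0/2=0, d=(M1−M0)/(6·2)=33/208, b=Δ0−h0·(2M0+M1)/6=-7/52
seg 1: a=-4, c=M1/2=99/104, d=(M2−M1)/(6·2)=-61/208, b=Δ1−h1·(2M1+M2)/6=23/13
seg 2: a=1, c=M2/2=-21/26, d=(M3−M2)/(6·1)=-1/4, b=Δ2−h2·(2M2+M3)/6=107/52
seg 3: a=2, c=M3/2=-81/52, d=(M4−M3)/(6·2)=25/52, b=Δ3−h3·(2M3+M4)/6=-4/13
seg 4: a=-1, c=M4/2=69/52, d=(M5−M4)/(6·2)=-23/104, b=Δ4−h4·(2M4+M5)/6=-10/13
t_q=1 → seg 0, τ=1; S=-5+-7/52·τ+0·τ²+33/208·τ³=-1035/208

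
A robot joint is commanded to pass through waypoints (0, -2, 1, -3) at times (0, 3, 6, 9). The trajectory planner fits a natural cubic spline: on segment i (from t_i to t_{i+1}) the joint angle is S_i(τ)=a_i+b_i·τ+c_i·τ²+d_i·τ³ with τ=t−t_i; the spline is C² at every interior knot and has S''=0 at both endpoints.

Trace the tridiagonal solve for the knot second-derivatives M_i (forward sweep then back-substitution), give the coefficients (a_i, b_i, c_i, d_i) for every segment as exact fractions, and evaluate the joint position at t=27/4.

  seg 0: a=0 b=-19/15 c=0 d=1/15
  seg 1: a=-2 b=8/15 c=3/5 d=-4/27
  seg 2: a=1 b=2/15 c=-11/15 d=11/135
S(27/4) = 231/320

Δ: Δ0=-2/3, Δ1=1, Δ2=-4/3
row 1: diag=12, rhs=10; c'=1/4, d'=5/6
row 2: denom=12−3·1/4=45/4; d'=(-14−3·5/6)/(45/4)=-22/15
back: M2=-22/15
back: M1=5/6−1/4·-22/15=6/5
M: M0=0, M1=6/5, M2=-22/15, M3=0
seg 0: a=0, c=M0/2=0, d=(M1−M0)/(6·3)=1/15, b=Δ0−h0·(2M0+M1)/6=-19/15
seg 1: a=-2, c=M1/2=3/5, d=(M2−M1)/(6·3)=-4/27, b=Δ1−h1·(2M1+M2)/6=8/15
seg 2: a=1, c=M2/2=-11/15, d=(M3−M2)/(6·3)=11/135, b=Δ2−h2·(2M2+M3)/6=2/15
t_q=27/4 → seg 2, τ=3/4; S=1+2/15·τ+-11/15·τ²+11/135·τ³=231/320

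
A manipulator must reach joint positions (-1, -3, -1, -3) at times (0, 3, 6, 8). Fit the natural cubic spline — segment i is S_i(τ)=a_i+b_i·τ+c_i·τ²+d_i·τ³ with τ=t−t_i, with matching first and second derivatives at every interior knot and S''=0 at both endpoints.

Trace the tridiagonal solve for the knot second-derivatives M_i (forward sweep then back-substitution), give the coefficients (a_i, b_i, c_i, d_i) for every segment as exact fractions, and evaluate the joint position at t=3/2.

Δ: Δ0=-2/3, Δ1=2/3, Δ2=-1
row 1: diag=12, rhs=8; c'=1/4, d'=2/3
row 2: denom=10−3·1/4=37/4; d'=(-10−3·2/3)/(37/4)=-48/37
back: M2=-48/37
back: M1=2/3−1/4·-48/37=110/111
M: M0=0, M1=110/111, M2=-48/37, M3=0
seg 0: a=-1, c=M0/2=0, d=(M1−M0)/(6·3)=55/999, b=Δ0−h0·(2M0+M1)/6=-43/37
seg 1: a=-3, c=M1/2=55/111, d=(M2−M1)/(6·3)=-127/999, b=Δ1−h1·(2M1+M2)/6=12/37
seg 2: a=-1, c=M2/2=-24/37, d=(M3−M2)/(6·2)=4/37, b=Δ2−h2·(2M2+M3)/6=-5/37
t_q=3/2 → seg 0, τ=3/2; S=-1+-43/37·τ+0·τ²+55/999·τ³=-757/296

  seg 0: a=-1 b=-43/37 c=0 d=55/999
  seg 1: a=-3 b=12/37 c=55/111 d=-127/999
  seg 2: a=-1 b=-5/37 c=-24/37 d=4/37
S(3/2) = -757/296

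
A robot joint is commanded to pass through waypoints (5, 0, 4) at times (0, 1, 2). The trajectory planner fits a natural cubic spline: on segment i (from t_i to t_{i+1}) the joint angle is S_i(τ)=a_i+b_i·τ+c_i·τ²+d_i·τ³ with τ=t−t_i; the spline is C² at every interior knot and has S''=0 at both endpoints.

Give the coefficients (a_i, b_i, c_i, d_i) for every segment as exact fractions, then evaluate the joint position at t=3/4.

Δ: Δ0=-5, Δ1=4
row 1: diag=4, rhs=54; c'=1/4, d'=27/2
back: M1=27/2
M: M0=0, M1=27/2, M2=0
seg 0: a=5, c=M0/2=0, d=(M1−M0)/(6·1)=9/4, b=Δ0−h0·(2M0+M1)/6=-29/4
seg 1: a=0, c=M1/2=27/4, d=(M2−M1)/(6·1)=-9/4, b=Δ1−h1·(2M1+M2)/6=-1/2
t_q=3/4 → seg 0, τ=3/4; S=5+-29/4·τ+0·τ²+9/4·τ³=131/256

  seg 0: a=5 b=-29/4 c=0 d=9/4
  seg 1: a=0 b=-1/2 c=27/4 d=-9/4
S(3/4) = 131/256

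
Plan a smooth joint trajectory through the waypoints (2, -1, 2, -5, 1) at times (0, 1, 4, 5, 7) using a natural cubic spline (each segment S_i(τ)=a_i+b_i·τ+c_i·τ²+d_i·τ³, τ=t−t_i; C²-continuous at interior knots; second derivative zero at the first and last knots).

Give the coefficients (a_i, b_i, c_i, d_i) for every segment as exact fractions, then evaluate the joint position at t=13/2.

  seg 0: a=2 b=-664/161 c=0 d=181/161
  seg 1: a=-1 b=-121/161 c=543/161 d=-449/483
  seg 2: a=2 b=-904/161 c=-804/161 d=83/23
  seg 3: a=-5 b=-769/161 c=939/161 d=-313/322
S(13/2) = -5983/2576

Δ: Δ0=-3, Δ1=1, Δ2=-7, Δ3=3
row 1: diag=8, rhs=24; c'=3/8, d'=3
row 2: denom=8−3·3/8=55/8; d'=(-48−3·3)/(55/8)=-456/55
row 3: denom=6−1·8/55=322/55; d'=(60−1·-456/55)/(322/55)=1878/161
back: M3=1878/161
back: M2=-456/55−8/55·1878/161=-1608/161
back: M1=3−3/8·-1608/161=1086/161
M: M0=0, M1=1086/161, M2=-1608/161, M3=1878/161, M4=0
seg 0: a=2, c=M0/2=0, d=(M1−M0)/(6·1)=181/161, b=Δ0−h0·(2M0+M1)/6=-664/161
seg 1: a=-1, c=M1/2=543/161, d=(M2−M1)/(6·3)=-449/483, b=Δ1−h1·(2M1+M2)/6=-121/161
seg 2: a=2, c=M2/2=-804/161, d=(M3−M2)/(6·1)=83/23, b=Δ2−h2·(2M2+M3)/6=-904/161
seg 3: a=-5, c=M3/2=939/161, d=(M4−M3)/(6·2)=-313/322, b=Δ3−h3·(2M3+M4)/6=-769/161
t_q=13/2 → seg 3, τ=3/2; S=-5+-769/161·τ+939/161·τ²+-313/322·τ³=-5983/2576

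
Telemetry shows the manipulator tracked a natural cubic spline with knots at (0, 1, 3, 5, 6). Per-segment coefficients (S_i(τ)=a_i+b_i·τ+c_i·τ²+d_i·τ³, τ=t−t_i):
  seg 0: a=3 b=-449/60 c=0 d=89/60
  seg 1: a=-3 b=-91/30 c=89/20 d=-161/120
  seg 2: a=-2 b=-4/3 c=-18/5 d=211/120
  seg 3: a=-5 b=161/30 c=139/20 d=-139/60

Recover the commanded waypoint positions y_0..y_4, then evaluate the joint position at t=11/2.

y_0 = S_0(0) = a_0 = 3
y_1 = S_1(0) = a_1 = -3
y_2 = S_2(0) = a_2 = -2
y_3 = S_3(0) = a_3 = -5
y_4 = S_3(1) = 5
t_q=11/2 is in segment 3 (τ=1/2); S_3(τ)=-139/160

y_0=3 y_1=-3 y_2=-2 y_3=-5 y_4=5
S(11/2) = -139/160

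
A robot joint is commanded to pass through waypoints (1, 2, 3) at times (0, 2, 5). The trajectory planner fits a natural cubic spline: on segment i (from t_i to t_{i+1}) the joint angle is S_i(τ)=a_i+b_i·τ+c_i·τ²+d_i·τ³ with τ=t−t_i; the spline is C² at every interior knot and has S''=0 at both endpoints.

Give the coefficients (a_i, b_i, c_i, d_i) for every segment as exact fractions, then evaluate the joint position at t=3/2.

  seg 0: a=1 b=8/15 c=0 d=-1/120
  seg 1: a=2 b=13/30 c=-1/20 d=1/180
S(3/2) = 567/320

Δ: Δ0=1/2, Δ1=1/3
row 1: diag=10, rhs=-1; c'=3/10, d'=-1/10
back: M1=-1/10
M: M0=0, M1=-1/10, M2=0
seg 0: a=1, c=M0/2=0, d=(M1−M0)/(6·2)=-1/120, b=Δ0−h0·(2M0+M1)/6=8/15
seg 1: a=2, c=M1/2=-1/20, d=(M2−M1)/(6·3)=1/180, b=Δ1−h1·(2M1+M2)/6=13/30
t_q=3/2 → seg 0, τ=3/2; S=1+8/15·τ+0·τ²+-1/120·τ³=567/320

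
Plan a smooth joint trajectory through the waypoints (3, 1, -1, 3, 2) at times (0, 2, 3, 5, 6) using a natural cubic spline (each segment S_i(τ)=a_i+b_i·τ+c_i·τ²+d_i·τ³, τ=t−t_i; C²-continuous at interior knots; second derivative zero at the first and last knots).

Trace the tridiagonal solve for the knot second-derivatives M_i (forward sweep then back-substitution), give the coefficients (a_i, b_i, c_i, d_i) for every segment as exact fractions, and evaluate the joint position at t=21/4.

Δ: Δ0=-1, Δ1=-2, Δ2=2, Δ3=-1
row 1: diag=6, rhs=-6; c'=1/6, d'=-1
row 2: denom=6−1·1/6=35/6; d'=(24−1·-1)/(35/6)=30/7
row 3: denom=6−2·12/35=186/35; d'=(-18−2·30/7)/(186/35)=-5
back: M3=-5
back: M2=30/7−12/35·-5=6
back: M1=-1−1/6·6=-2
M: M0=0, M1=-2, M2=6, M3=-5, M4=0
seg 0: a=3, c=M0/2=0, d=(M1−M0)/(6·2)=-1/6, b=Δ0−h0·(2M0+M1)/6=-1/3
seg 1: a=1, c=M1/2=-1, d=(M2−M1)/(6·1)=4/3, b=Δ1−h1·(2M1+M2)/6=-7/3
seg 2: a=-1, c=M2/2=3, d=(M3−M2)/(6·2)=-11/12, b=Δ2−h2·(2M2+M3)/6=-1/3
seg 3: a=3, c=M3/2=-5/2, d=(M4−M3)/(6·1)=5/6, b=Δ3−h3·(2M3+M4)/6=2/3
t_q=21/4 → seg 3, τ=1/4; S=3+2/3·τ+-5/2·τ²+5/6·τ³=387/128

  seg 0: a=3 b=-1/3 c=0 d=-1/6
  seg 1: a=1 b=-7/3 c=-1 d=4/3
  seg 2: a=-1 b=-1/3 c=3 d=-11/12
  seg 3: a=3 b=2/3 c=-5/2 d=5/6
S(21/4) = 387/128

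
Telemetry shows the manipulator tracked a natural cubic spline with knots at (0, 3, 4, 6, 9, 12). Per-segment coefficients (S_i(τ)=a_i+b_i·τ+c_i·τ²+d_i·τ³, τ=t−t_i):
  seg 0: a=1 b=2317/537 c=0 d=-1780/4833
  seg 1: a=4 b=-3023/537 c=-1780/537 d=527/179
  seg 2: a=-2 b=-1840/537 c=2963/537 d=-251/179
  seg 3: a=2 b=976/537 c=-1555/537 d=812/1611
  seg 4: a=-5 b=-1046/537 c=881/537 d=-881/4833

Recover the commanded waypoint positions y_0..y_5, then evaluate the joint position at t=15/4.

y_0 = S_0(0) = a_0 = 1
y_1 = S_1(0) = a_1 = 4
y_2 = S_2(0) = a_2 = -2
y_3 = S_3(0) = a_3 = 2
y_4 = S_4(0) = a_4 = -5
y_5 = S_4(3) = -1
t_q=15/4 is in segment 1 (τ=3/4); S_1(τ)=-9675/11456

y_0=1 y_1=4 y_2=-2 y_3=2 y_4=-5 y_5=-1
S(15/4) = -9675/11456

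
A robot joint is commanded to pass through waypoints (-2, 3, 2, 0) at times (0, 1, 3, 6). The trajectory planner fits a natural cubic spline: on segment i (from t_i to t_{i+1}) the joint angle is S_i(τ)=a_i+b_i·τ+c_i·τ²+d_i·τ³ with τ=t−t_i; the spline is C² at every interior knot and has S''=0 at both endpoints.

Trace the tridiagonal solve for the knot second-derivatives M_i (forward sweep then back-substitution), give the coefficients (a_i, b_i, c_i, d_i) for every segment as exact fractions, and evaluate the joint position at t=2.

Δ: Δ0=5, Δ1=-1/2, Δ2=-2/3
row 1: diag=6, rhs=-33; c'=1/3, d'=-11/2
row 2: denom=10−2·1/3=28/3; d'=(-1−2·-11/2)/(28/3)=15/14
back: M2=15/14
back: M1=-11/2−1/3·15/14=-41/7
M: M0=0, M1=-41/7, M2=15/14, M3=0
seg 0: a=-2, c=M0/2=0, d=(M1−M0)/(6·1)=-41/42, b=Δ0−h0·(2M0+M1)/6=251/42
seg 1: a=3, c=M1/2=-41/14, d=(M2−M1)/(6·2)=97/168, b=Δ1−h1·(2M1+M2)/6=64/21
seg 2: a=2, c=M2/2=15/28, d=(M3−M2)/(6·3)=-5/84, b=Δ2−h2·(2M2+M3)/6=-73/42
t_q=2 → seg 1, τ=1; S=3+64/21·τ+-41/14·τ²+97/168·τ³=207/56

  seg 0: a=-2 b=251/42 c=0 d=-41/42
  seg 1: a=3 b=64/21 c=-41/14 d=97/168
  seg 2: a=2 b=-73/42 c=15/28 d=-5/84
S(2) = 207/56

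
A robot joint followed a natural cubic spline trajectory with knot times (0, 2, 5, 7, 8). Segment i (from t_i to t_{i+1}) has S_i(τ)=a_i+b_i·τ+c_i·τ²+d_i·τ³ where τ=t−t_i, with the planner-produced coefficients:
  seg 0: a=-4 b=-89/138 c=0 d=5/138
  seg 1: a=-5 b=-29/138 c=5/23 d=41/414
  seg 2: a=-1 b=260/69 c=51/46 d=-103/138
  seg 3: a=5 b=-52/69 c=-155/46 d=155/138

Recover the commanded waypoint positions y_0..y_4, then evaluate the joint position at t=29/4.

y_0=-4 y_1=-5 y_2=-1 y_3=5 y_4=2
S(29/4) = 13597/2944

y_0 = S_0(0) = a_0 = -4
y_1 = S_1(0) = a_1 = -5
y_2 = S_2(0) = a_2 = -1
y_3 = S_3(0) = a_3 = 5
y_4 = S_3(1) = 2
t_q=29/4 is in segment 3 (τ=1/4); S_3(τ)=13597/2944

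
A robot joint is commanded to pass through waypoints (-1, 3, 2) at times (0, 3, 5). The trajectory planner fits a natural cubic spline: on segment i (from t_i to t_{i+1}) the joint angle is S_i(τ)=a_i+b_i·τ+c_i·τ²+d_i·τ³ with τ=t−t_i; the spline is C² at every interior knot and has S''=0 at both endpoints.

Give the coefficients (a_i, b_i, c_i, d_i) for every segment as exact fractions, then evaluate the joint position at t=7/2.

Δ: Δ0=4/3, Δ1=-1/2
row 1: diag=10, rhs=-11; c'=1/5, d'=-11/10
back: M1=-11/10
M: M0=0, M1=-11/10, M2=0
seg 0: a=-1, c=M0/2=0, d=(M1−M0)/(6·3)=-11/180, b=Δ0−h0·(2M0+M1)/6=113/60
seg 1: a=3, c=M1/2=-11/20, d=(M2−M1)/(6·2)=11/120, b=Δ1−h1·(2M1+M2)/6=7/30
t_q=7/2 → seg 1, τ=1/2; S=3+7/30·τ+-11/20·τ²+11/120·τ³=957/320

  seg 0: a=-1 b=113/60 c=0 d=-11/180
  seg 1: a=3 b=7/30 c=-11/20 d=11/120
S(7/2) = 957/320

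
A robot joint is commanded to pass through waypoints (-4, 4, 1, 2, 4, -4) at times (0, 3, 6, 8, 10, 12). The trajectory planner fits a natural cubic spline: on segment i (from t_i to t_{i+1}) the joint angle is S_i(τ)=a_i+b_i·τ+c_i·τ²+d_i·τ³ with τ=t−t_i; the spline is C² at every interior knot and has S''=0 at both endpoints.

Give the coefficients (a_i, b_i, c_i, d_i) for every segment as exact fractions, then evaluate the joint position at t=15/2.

  seg 0: a=-4 b=11771/3138 c=0 d=-3403/28242
  seg 1: a=4 b=781/1569 c=-3403/3138 d=5509/28242
  seg 2: a=1 b=-2329/3138 c=351/523 d=-157/6276
  seg 3: a=2 b=5153/3138 c=545/1046 d=-5285/12552
  seg 4: a=4 b=-2081/1569 c=-4195/2092 d=4195/12552
S(15/2) = 21963/16736

Δ: Δ0=8/3, Δ1=-1, Δ2=1/2, Δ3=1, Δ4=-4
row 1: diag=12, rhs=-22; c'=1/4, d'=-11/6
row 2: denom=10−3·1/4=37/4; d'=(9−3·-11/6)/(37/4)=58/37
row 3: denom=8−2·8/37=280/37; d'=(3−2·58/37)/(280/37)=-1/56
row 4: denom=8−2·37/140=523/70; d'=(-30−2·-1/56)/(523/70)=-4195/1046
back: M4=-4195/1046
back: M3=-1/56−37/140·-4195/1046=545/523
back: M2=58/37−8/37·545/523=702/523
back: M1=-11/6−1/4·702/523=-3403/1569
M: M0=0, M1=-3403/1569, M2=702/523, M3=545/523, M4=-4195/1046, M5=0
seg 0: a=-4, c=M0/2=0, d=(M1−M0)/(6·3)=-3403/28242, b=Δ0−h0·(2M0+M1)/6=11771/3138
seg 1: a=4, c=M1/2=-3403/3138, d=(M2−M1)/(6·3)=5509/28242, b=Δ1−h1·(2M1+M2)/6=781/1569
seg 2: a=1, c=M2/2=351/523, d=(M3−M2)/(6·2)=-157/6276, b=Δ2−h2·(2M2+M3)/6=-2329/3138
seg 3: a=2, c=M3/2=545/1046, d=(M4−M3)/(6·2)=-5285/12552, b=Δ3−h3·(2M3+M4)/6=5153/3138
seg 4: a=4, c=M4/2=-4195/2092, d=(M5−M4)/(6·2)=4195/12552, b=Δ4−h4·(2M4+M5)/6=-2081/1569
t_q=15/2 → seg 2, τ=3/2; S=1+-2329/3138·τ+351/523·τ²+-157/6276·τ³=21963/16736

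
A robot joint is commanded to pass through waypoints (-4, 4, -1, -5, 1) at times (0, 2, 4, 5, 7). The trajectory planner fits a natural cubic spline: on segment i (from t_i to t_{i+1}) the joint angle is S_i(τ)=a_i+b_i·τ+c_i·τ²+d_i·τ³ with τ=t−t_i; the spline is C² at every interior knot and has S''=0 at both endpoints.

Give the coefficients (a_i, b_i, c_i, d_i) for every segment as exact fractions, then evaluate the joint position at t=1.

  seg 0: a=-4 b=1415/256 c=0 d=-391/1024
  seg 1: a=4 b=121/128 c=-1173/512 d=291/1024
  seg 2: a=-1 b=-1231/256 c=-75/128 d=357/256
  seg 3: a=-5 b=-115/64 c=921/256 d=-307/512
S(1) = 1173/1024

Δ: Δ0=4, Δ1=-5/2, Δ2=-4, Δ3=3
row 1: diag=8, rhs=-39; c'=1/4, d'=-39/8
row 2: denom=6−2·1/4=11/2; d'=(-9−2·-39/8)/(11/2)=3/22
row 3: denom=6−1·2/11=64/11; d'=(42−1·3/22)/(64/11)=921/128
back: M3=921/128
back: M2=3/22−2/11·921/128=-75/64
back: M1=-39/8−1/4·-75/64=-1173/256
M: M0=0, M1=-1173/256, M2=-75/64, M3=921/128, M4=0
seg 0: a=-4, c=M0/2=0, d=(M1−M0)/(6·2)=-391/1024, b=Δ0−h0·(2M0+M1)/6=1415/256
seg 1: a=4, c=M1/2=-1173/512, d=(M2−M1)/(6·2)=291/1024, b=Δ1−h1·(2M1+M2)/6=121/128
seg 2: a=-1, c=M2/2=-75/128, d=(M3−M2)/(6·1)=357/256, b=Δ2−h2·(2M2+M3)/6=-1231/256
seg 3: a=-5, c=M3/2=921/256, d=(M4−M3)/(6·2)=-307/512, b=Δ3−h3·(2M3+M4)/6=-115/64
t_q=1 → seg 0, τ=1; S=-4+1415/256·τ+0·τ²+-391/1024·τ³=1173/1024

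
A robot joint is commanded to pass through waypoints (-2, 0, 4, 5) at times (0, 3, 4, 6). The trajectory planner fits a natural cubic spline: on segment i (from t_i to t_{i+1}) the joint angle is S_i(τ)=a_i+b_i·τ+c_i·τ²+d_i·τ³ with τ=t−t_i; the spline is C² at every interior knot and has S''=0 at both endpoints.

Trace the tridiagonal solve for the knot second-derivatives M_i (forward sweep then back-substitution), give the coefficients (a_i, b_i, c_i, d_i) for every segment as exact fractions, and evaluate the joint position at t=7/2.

Δ: Δ0=2/3, Δ1=4, Δ2=1/2
row 1: diag=8, rhs=20; c'=1/8, d'=5/2
row 2: denom=6−1·1/8=47/8; d'=(-21−1·5/2)/(47/8)=-4
back: M2=-4
back: M1=5/2−1/8·-4=3
M: M0=0, M1=3, M2=-4, M3=0
seg 0: a=-2, c=M0/2=0, d=(M1−M0)/(6·3)=1/6, b=Δ0−h0·(2M0+M1)/6=-5/6
seg 1: a=0, c=M1/2=3/2, d=(M2−M1)/(6·1)=-7/6, b=Δ1−h1·(2M1+M2)/6=11/3
seg 2: a=4, c=M2/2=-2, d=(M3−M2)/(6·2)=1/3, b=Δ2−h2·(2M2+M3)/6=19/6
t_q=7/2 → seg 1, τ=1/2; S=0+11/3·τ+3/2·τ²+-7/6·τ³=33/16

  seg 0: a=-2 b=-5/6 c=0 d=1/6
  seg 1: a=0 b=11/3 c=3/2 d=-7/6
  seg 2: a=4 b=19/6 c=-2 d=1/3
S(7/2) = 33/16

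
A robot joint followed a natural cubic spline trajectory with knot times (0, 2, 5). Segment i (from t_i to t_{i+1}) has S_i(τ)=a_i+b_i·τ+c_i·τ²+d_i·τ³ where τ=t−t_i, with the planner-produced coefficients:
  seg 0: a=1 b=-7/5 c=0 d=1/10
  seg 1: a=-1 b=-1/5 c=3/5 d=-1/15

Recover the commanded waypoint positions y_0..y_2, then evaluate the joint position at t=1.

y_0 = S_0(0) = a_0 = 1
y_1 = S_1(0) = a_1 = -1
y_2 = S_1(3) = 2
t_q=1 is in segment 0 (τ=1); S_0(τ)=-3/10

y_0=1 y_1=-1 y_2=2
S(1) = -3/10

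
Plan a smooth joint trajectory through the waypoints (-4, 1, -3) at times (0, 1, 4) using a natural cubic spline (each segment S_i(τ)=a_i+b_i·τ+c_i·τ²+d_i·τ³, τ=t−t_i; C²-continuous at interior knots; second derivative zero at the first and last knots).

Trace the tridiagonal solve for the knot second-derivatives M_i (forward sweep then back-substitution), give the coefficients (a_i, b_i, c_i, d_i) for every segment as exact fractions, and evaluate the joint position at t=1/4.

Δ: Δ0=5, Δ1=-4/3
row 1: diag=8, rhs=-38; c'=3/8, d'=-19/4
back: M1=-19/4
M: M0=0, M1=-19/4, M2=0
seg 0: a=-4, c=M0/2=0, d=(M1−M0)/(6·1)=-19/24, b=Δ0−h0·(2M0+M1)/6=139/24
seg 1: a=1, c=M1/2=-19/8, d=(M2−M1)/(6·3)=19/72, b=Δ1−h1·(2M1+M2)/6=41/12
t_q=1/4 → seg 0, τ=1/4; S=-4+139/24·τ+0·τ²+-19/24·τ³=-1313/512

  seg 0: a=-4 b=139/24 c=0 d=-19/24
  seg 1: a=1 b=41/12 c=-19/8 d=19/72
S(1/4) = -1313/512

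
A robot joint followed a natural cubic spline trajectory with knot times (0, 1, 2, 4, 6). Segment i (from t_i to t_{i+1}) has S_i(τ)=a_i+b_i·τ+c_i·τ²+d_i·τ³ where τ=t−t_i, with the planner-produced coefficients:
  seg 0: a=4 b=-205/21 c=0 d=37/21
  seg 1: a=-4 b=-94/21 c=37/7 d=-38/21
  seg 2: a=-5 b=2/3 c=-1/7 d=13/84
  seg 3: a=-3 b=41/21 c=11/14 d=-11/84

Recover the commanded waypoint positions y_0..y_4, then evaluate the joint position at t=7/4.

y_0 = S_0(0) = a_0 = 4
y_1 = S_1(0) = a_1 = -4
y_2 = S_2(0) = a_2 = -5
y_3 = S_3(0) = a_3 = -3
y_4 = S_3(2) = 3
t_q=7/4 is in segment 1 (τ=3/4); S_1(τ)=-1153/224

y_0=4 y_1=-4 y_2=-5 y_3=-3 y_4=3
S(7/4) = -1153/224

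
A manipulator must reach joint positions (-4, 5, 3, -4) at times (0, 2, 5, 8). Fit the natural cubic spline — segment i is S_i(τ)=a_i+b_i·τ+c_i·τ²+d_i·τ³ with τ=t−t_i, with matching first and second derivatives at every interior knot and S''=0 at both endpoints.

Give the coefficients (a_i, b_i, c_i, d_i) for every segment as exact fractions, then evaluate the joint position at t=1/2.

Δ: Δ0=9/2, Δ1=-2/3, Δ2=-7/3
row 1: diag=10, rhs=-31; c'=3/10, d'=-31/10
row 2: denom=12−3·3/10=111/10; d'=(-10−3·-31/10)/(111/10)=-7/111
back: M2=-7/111
back: M1=-31/10−3/10·-7/111=-114/37
M: M0=0, M1=-114/37, M2=-7/111, M3=0
seg 0: a=-4, c=M0/2=0, d=(M1−M0)/(6·2)=-19/74, b=Δ0−h0·(2M0+M1)/6=409/74
seg 1: a=5, c=M1/2=-57/37, d=(M2−M1)/(6·3)=335/1998, b=Δ1−h1·(2M1+M2)/6=181/74
seg 2: a=3, c=M2/2=-7/222, d=(M3−M2)/(6·3)=7/1998, b=Δ2−h2·(2M2+M3)/6=-84/37
t_q=1/2 → seg 0, τ=1/2; S=-4+409/74·τ+0·τ²+-19/74·τ³=-751/592

  seg 0: a=-4 b=409/74 c=0 d=-19/74
  seg 1: a=5 b=181/74 c=-57/37 d=335/1998
  seg 2: a=3 b=-84/37 c=-7/222 d=7/1998
S(1/2) = -751/592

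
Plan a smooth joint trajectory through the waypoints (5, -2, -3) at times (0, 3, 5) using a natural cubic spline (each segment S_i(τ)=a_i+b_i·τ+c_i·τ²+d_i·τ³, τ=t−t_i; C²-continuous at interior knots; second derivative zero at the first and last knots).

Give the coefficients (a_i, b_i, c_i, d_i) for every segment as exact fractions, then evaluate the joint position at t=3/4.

  seg 0: a=5 b=-173/60 c=0 d=11/180
  seg 1: a=-2 b=-37/30 c=11/20 d=-11/120
S(3/4) = 733/256

Δ: Δ0=-7/3, Δ1=-1/2
row 1: diag=10, rhs=11; c'=1/5, d'=11/10
back: M1=11/10
M: M0=0, M1=11/10, M2=0
seg 0: a=5, c=M0/2=0, d=(M1−M0)/(6·3)=11/180, b=Δ0−h0·(2M0+M1)/6=-173/60
seg 1: a=-2, c=M1/2=11/20, d=(M2−M1)/(6·2)=-11/120, b=Δ1−h1·(2M1+M2)/6=-37/30
t_q=3/4 → seg 0, τ=3/4; S=5+-173/60·τ+0·τ²+11/180·τ³=733/256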